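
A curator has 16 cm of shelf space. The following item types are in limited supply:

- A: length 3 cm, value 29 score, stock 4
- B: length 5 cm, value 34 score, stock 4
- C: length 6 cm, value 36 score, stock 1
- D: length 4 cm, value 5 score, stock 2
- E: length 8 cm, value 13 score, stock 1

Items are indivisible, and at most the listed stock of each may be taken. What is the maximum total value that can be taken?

Best selections within length 16 and stock limits:
- 2×A + 2×B: length 16, value 126
- 3×A + 1×C: length 15, value 123
Best: 126 score.

126 score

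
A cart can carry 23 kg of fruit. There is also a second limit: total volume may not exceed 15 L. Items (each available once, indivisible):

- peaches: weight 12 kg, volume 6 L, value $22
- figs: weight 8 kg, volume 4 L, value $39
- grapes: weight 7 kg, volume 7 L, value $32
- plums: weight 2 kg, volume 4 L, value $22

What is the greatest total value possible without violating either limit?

$93

Feasible sets respecting both limits:
- figs+grapes+plums: weight 17, volume 15, value 93
- peaches+figs+plums: weight 22, volume 14, value 83
- figs+grapes: weight 15, volume 11, value 71
Best: $93.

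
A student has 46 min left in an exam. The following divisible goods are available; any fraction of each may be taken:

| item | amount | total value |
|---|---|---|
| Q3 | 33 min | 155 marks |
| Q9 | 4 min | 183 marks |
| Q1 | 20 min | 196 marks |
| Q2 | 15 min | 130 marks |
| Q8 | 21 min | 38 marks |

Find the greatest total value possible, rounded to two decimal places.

541.88

Take in order of value per unit:
- Q9 (183/4 per unit): all 4 → value 183, running total 183.00
- Q1 (196/20 per unit): all 20 → value 196, running total 379.00
- Q2 (130/15 per unit): all 15 → value 130, running total 509.00
- Q3 (155/33 per unit): 7 of 33 → value 7×155/33 = 32.8788, running total 541.88
Total 541.88.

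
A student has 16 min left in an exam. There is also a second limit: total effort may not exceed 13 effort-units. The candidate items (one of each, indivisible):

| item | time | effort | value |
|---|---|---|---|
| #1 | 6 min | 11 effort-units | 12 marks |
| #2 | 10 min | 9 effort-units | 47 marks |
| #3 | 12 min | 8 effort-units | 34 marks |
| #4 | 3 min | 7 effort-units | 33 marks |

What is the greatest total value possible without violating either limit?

Feasible sets respecting both limits:
- #2: time 10, effort 9, value 47
- #3: time 12, effort 8, value 34
- #4: time 3, effort 7, value 33
- #1: time 6, effort 11, value 12
Best: 47 marks.

47 marks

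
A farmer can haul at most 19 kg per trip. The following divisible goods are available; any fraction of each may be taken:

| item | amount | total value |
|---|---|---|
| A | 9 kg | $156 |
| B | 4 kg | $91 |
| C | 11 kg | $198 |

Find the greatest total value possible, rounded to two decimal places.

Take in order of value per unit:
- B (91/4 per unit): all 4 → value 91, running total 91.00
- C (198/11 per unit): all 11 → value 198, running total 289.00
- A (156/9 per unit): 4 of 9 → value 4×156/9 = 69.3333, running total 358.33
Total 358.33.

358.33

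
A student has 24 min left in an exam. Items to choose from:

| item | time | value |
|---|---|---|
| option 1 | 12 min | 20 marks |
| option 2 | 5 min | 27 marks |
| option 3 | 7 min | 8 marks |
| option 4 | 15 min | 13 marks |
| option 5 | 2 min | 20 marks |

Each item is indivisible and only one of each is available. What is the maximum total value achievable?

Check high-value combinations within 24 min:
- option 1+option 2+option 5: time 12+5+2=19, value 20+27+20=67
- option 2+option 4+option 5: time 5+15+2=22, value 27+13+20=60
- option 2+option 3+option 5: time 5+7+2=14, value 27+8+20=55
- option 1+option 2+option 3: time 12+5+7=24, value 20+27+8=55
Best: 67 marks.

67 marks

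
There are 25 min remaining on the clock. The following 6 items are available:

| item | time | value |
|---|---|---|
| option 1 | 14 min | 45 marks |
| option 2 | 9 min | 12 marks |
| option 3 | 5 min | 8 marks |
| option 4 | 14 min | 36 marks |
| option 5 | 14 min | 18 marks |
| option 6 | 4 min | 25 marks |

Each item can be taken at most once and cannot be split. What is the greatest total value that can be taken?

Check high-value combinations within 25 min:
- option 1+option 3+option 6: time 14+5+4=23, value 45+8+25=78
- option 1+option 6: time 14+4=18, value 45+25=70
- option 3+option 4+option 6: time 5+14+4=23, value 8+36+25=69
Best: 78 marks.

78 marks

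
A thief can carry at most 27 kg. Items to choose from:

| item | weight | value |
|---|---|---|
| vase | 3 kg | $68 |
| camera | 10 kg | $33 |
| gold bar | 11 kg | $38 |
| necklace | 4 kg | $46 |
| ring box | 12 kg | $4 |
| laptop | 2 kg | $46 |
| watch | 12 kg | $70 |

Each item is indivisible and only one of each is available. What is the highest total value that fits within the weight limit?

Check high-value combinations within 27 kg:
- vase+necklace+laptop+watch: weight 3+4+2+12=21, value 68+46+46+70=230
- vase+camera+laptop+watch: weight 3+10+2+12=27, value 68+33+46+70=217
- vase+gold bar+necklace+laptop: weight 3+11+4+2=20, value 68+38+46+46=198
- vase+camera+necklace+laptop: weight 3+10+4+2=19, value 68+33+46+46=193
- vase+camera+gold bar+laptop: weight 3+10+11+2=26, value 68+33+38+46=185
Best: $230.

$230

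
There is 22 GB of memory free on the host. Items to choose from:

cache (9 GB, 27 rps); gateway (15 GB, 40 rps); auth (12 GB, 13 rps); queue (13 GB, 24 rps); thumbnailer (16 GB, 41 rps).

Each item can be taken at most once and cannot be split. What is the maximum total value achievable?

51 rps

Check high-value combinations within 22 GB:
- cache+queue: memory 9+13=22, value 27+24=51
- thumbnailer: memory 16, value 41
- gateway: memory 15, value 40
Best: 51 rps.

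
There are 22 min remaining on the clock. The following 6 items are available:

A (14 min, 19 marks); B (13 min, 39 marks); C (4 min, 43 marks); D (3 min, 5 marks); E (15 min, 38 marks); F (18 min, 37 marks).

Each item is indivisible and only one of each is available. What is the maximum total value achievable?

87 marks

This is a 0/1 knapsack; check combinations near the capacity.
- B+C+D: time 13+4+3=20, value 39+43+5=87
- C+D+E: time 4+3+15=22, value 43+5+38=86
- B+C: time 13+4=17, value 39+43=82
- C+E: time 4+15=19, value 43+38=81
- C+F: time 4+18=22, value 43+37=80
Best: 87 marks.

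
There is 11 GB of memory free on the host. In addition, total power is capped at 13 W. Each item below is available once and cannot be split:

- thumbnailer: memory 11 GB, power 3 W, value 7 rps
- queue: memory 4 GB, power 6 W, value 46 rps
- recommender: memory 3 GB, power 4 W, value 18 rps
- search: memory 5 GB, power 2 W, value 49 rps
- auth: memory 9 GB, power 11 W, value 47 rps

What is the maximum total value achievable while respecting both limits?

95 rps

Feasible sets respecting both limits:
- queue+search: memory 9, power 8, value 95
- recommender+search: memory 8, power 6, value 67
- queue+recommender: memory 7, power 10, value 64
Best: 95 rps.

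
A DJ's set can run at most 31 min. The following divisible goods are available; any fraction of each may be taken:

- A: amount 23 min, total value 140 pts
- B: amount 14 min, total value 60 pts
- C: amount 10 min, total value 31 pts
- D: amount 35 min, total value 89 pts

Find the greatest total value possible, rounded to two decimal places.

174.29

Take in order of value per unit:
- A (140/23 per unit): all 23 → value 140, running total 140.00
- B (60/14 per unit): 8 of 14 → value 8×60/14 = 34.2857, running total 174.29
Total 174.29.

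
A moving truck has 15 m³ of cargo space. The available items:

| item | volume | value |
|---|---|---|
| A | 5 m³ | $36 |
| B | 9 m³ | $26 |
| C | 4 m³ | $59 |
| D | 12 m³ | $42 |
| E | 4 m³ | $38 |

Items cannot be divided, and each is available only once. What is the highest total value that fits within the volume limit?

This is a 0/1 knapsack; check combinations near the capacity.
- A+C+E: volume 5+4+4=13, value 36+59+38=133
- C+E: volume 4+4=8, value 59+38=97
- A+C: volume 5+4=9, value 36+59=95
Best: $133.

$133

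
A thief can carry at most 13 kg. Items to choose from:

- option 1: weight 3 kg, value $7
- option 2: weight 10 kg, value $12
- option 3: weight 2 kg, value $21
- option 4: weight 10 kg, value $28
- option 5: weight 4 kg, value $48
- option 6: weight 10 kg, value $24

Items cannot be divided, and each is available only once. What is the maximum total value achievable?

Check high-value combinations within 13 kg:
- option 1+option 3+option 5: weight 3+2+4=9, value 7+21+48=76
- option 3+option 5: weight 2+4=6, value 21+48=69
- option 1+option 5: weight 3+4=7, value 7+48=55
- option 3+option 4: weight 2+10=12, value 21+28=49
Best: $76.

$76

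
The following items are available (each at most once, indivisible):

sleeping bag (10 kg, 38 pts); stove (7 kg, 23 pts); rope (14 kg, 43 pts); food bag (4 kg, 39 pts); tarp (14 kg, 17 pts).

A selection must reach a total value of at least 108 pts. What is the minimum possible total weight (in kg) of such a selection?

Subsets with value ≥ 108, sorted by total weight:
- sleeping bag+rope+food bag: weight 28, value 120
- sleeping bag+stove+rope+food bag: weight 35, value 143
- sleeping bag+stove+food bag+tarp: weight 35, value 117
Minimum weight: 28 kg.

28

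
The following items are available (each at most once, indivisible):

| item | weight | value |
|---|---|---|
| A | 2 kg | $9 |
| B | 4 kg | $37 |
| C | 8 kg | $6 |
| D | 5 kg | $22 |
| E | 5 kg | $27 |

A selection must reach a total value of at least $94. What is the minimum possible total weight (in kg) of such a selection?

Subsets with value ≥ 94, sorted by total weight:
- A+B+D+E: weight 16, value 95
- A+B+C+D+E: weight 24, value 101
Minimum weight: 16 kg.

16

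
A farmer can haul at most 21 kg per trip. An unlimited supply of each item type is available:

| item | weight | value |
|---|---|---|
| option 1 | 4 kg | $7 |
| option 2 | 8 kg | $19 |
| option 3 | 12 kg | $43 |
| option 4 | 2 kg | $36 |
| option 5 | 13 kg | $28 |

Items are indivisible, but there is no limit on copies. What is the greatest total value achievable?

$360

Best value-per-unit is option 4 at 36/2, and filling with it alone uses weight 10×2=20. No mix of the others beats 10×36 = 360.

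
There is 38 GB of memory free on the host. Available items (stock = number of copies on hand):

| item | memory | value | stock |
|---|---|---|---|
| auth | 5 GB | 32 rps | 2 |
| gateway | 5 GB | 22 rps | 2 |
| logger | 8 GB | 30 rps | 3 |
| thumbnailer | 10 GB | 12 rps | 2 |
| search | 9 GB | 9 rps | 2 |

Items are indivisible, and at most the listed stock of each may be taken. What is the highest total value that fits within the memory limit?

Top feasible selections:
- 2×auth + 2×gateway + 2×logger: memory 36, value 168
- 2×auth + 3×logger: memory 34, value 154
- 2×auth + 2×gateway + 1×logger + 1×thumbnailer: memory 38, value 150
- 2×auth + 2×gateway + 1×logger + 1×search: memory 37, value 147
Best: 168 rps.

168 rps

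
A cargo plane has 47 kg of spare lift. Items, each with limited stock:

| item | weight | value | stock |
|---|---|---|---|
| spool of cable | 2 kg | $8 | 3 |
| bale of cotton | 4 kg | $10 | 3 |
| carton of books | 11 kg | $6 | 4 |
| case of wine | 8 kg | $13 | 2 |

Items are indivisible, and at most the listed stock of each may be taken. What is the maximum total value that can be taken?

$86

Top feasible selections:
- 3×spool of cable + 3×bale of cotton + 1×carton of books + 2×case of wine: weight 45, value 86
- 3×spool of cable + 3×bale of cotton + 2×case of wine: weight 34, value 80
- 2×spool of cable + 3×bale of cotton + 1×carton of books + 2×case of wine: weight 43, value 78
Best: $86.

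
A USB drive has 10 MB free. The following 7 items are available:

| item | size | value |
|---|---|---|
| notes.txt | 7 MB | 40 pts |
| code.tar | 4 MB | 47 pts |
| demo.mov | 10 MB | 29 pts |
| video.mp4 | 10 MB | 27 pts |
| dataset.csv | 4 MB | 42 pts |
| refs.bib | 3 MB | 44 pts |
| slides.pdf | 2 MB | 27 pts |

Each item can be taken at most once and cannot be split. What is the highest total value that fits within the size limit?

Check high-value combinations within 10 MB:
- code.tar+refs.bib+slides.pdf: size 4+3+2=9, value 47+44+27=118
- code.tar+dataset.csv+slides.pdf: size 4+4+2=10, value 47+42+27=116
- dataset.csv+refs.bib+slides.pdf: size 4+3+2=9, value 42+44+27=113
- code.tar+refs.bib: size 4+3=7, value 47+44=91
Best: 118 pts.

118 pts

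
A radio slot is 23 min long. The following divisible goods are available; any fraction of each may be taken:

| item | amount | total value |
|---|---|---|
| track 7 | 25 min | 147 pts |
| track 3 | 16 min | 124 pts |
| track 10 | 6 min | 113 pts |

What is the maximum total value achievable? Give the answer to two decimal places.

242.88

Take in order of value per unit:
- track 10 (113/6 per unit): all 6 → value 113, running total 113.00
- track 3 (124/16 per unit): all 16 → value 124, running total 237.00
- track 7 (147/25 per unit): 1 of 25 → value 1×147/25 = 5.8800, running total 242.88
Total 242.88.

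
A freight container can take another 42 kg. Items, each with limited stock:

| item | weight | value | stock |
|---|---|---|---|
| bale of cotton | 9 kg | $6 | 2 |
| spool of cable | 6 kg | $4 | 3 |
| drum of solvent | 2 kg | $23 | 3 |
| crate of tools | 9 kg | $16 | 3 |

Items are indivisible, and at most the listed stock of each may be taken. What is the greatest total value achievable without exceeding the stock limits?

$123

Best selections within weight 42 and stock limits:
- 1×bale of cotton + 3×drum of solvent + 3×crate of tools: weight 42, value 123
- 1×spool of cable + 3×drum of solvent + 3×crate of tools: weight 39, value 121
- 3×drum of solvent + 3×crate of tools: weight 33, value 117
Best: $123.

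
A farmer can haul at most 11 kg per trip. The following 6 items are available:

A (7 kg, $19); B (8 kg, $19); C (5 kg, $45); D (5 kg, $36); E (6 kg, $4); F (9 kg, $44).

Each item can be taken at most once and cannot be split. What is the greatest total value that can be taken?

$81

Check high-value combinations within 11 kg:
- C+D: weight 5+5=10, value 45+36=81
- C+E: weight 5+6=11, value 45+4=49
- C: weight 5, value 45
- F: weight 9, value 44
Best: $81.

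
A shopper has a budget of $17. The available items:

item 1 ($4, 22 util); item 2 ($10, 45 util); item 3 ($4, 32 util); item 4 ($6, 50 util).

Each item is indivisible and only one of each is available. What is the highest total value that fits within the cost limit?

104 util

This is a 0/1 knapsack; check combinations near the capacity.
- item 1+item 3+item 4: cost 4+4+6=14, value 22+32+50=104
- item 2+item 4: cost 10+6=16, value 45+50=95
- item 3+item 4: cost 4+6=10, value 32+50=82
- item 2+item 3: cost 10+4=14, value 45+32=77
Best: 104 util.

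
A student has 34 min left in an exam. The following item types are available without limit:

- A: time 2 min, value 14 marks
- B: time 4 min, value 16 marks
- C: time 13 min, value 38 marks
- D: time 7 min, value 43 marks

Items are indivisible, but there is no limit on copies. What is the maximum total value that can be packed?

238 marks

Best value-per-unit is A at 14/2, and filling with it alone uses time 17×2=34. No mix of the others beats 17×14 = 238.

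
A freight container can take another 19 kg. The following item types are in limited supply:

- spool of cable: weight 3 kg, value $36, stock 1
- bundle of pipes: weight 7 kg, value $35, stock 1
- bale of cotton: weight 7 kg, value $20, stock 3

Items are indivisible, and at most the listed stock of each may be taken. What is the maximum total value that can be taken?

$91

Best selections within weight 19 and stock limits:
- 1×spool of cable + 1×bundle of pipes + 1×bale of cotton: weight 17, value 91
- 1×spool of cable + 2×bale of cotton: weight 17, value 76
- 1×spool of cable + 1×bundle of pipes: weight 10, value 71
Best: $91.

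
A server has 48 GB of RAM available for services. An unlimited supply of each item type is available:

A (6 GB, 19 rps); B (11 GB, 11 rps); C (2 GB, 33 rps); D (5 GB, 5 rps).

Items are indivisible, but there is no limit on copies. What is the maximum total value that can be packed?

Best value-per-unit is C at 33/2, and filling with it alone uses memory 24×2=48. No mix of the others beats 24×33 = 792.

792 rps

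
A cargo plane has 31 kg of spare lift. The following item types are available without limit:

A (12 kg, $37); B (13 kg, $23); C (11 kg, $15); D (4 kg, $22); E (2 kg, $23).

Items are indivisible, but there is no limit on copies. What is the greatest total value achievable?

Best value-per-unit is E at 23/2, and filling with it alone uses weight 15×2=30. No mix of the others beats 15×23 = 345.

$345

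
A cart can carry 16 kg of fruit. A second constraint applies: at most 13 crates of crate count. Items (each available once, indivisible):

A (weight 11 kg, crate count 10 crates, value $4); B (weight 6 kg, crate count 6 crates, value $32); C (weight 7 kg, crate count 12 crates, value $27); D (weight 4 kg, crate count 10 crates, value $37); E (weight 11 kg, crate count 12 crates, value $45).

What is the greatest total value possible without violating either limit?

$45

Feasible sets respecting both limits:
- E: weight 11, crate count 12, value 45
- D: weight 4, crate count 10, value 37
- B: weight 6, crate count 6, value 32
Best: $45.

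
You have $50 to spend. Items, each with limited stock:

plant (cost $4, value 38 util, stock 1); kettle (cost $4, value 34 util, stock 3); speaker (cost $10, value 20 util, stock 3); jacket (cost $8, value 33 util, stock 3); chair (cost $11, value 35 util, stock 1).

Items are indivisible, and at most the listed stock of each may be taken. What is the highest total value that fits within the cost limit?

Top feasible selections:
- 1×plant + 3×kettle + 1×speaker + 3×jacket: cost 50, value 259
- 1×plant + 3×kettle + 2×jacket + 1×chair: cost 43, value 241
- 1×plant + 2×kettle + 3×jacket + 1×chair: cost 47, value 240
- 1×plant + 3×kettle + 3×jacket: cost 40, value 239
Best: 259 util.

259 util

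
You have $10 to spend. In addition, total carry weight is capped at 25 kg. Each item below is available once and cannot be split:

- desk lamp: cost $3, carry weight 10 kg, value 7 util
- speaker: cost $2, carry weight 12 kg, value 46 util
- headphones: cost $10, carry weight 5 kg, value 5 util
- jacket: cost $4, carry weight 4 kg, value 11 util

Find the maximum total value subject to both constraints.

57 util

Feasible sets respecting both limits:
- speaker+jacket: cost 6, carry weight 16, value 57
- desk lamp+speaker: cost 5, carry weight 22, value 53
- speaker: cost 2, carry weight 12, value 46
- desk lamp+jacket: cost 7, carry weight 14, value 18
Best: 57 util.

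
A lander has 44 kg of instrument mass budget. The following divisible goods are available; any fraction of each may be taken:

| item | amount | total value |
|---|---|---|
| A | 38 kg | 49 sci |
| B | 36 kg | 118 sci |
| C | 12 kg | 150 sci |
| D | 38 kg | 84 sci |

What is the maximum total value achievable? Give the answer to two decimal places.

254.89

Take in order of value per unit:
- C (150/12 per unit): all 12 → value 150, running total 150.00
- B (118/36 per unit): 32 of 36 → value 32×118/36 = 104.8889, running total 254.89
Total 254.89.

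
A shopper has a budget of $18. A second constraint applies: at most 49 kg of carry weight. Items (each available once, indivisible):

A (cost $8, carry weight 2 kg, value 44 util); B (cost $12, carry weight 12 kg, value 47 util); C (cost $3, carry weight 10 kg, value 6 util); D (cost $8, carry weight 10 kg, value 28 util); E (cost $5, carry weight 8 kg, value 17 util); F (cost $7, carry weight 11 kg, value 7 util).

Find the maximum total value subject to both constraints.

72 util

Feasible sets respecting both limits:
- A+D: cost 16, carry weight 12, value 72
- A+C+E: cost 16, carry weight 20, value 67
- B+E: cost 17, carry weight 20, value 64
Best: 72 util.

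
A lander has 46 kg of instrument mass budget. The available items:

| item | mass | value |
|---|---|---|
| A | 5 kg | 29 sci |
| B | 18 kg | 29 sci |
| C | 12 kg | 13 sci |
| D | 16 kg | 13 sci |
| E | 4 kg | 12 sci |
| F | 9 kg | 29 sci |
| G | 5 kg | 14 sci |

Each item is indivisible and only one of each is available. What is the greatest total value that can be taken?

Check high-value combinations within 46 kg:
- A+B+E+F+G: mass 5+18+4+9+5=41, value 29+29+12+29+14=113
- A+B+F+G: mass 5+18+9+5=37, value 29+29+29+14=101
- A+B+C+F: mass 5+18+12+9=44, value 29+29+13+29=100
- A+B+E+F: mass 5+18+4+9=36, value 29+29+12+29=99
Best: 113 sci.

113 sci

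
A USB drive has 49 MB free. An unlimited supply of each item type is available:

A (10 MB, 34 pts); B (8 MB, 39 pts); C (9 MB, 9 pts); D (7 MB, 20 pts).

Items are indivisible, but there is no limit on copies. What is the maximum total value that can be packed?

Best value-per-unit is B at 39/8, and filling with it alone uses size 6×8=48. No mix of the others beats 6×39 = 234.

234 pts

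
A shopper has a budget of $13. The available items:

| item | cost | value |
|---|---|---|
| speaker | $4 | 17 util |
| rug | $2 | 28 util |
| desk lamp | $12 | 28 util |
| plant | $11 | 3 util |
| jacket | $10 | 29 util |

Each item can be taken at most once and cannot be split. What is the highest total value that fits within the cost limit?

57 util

Check high-value combinations within $13:
- rug+jacket: cost 2+10=12, value 28+29=57
- speaker+rug: cost 4+2=6, value 17+28=45
- rug+plant: cost 2+11=13, value 28+3=31
- jacket: cost 10, value 29
Best: 57 util.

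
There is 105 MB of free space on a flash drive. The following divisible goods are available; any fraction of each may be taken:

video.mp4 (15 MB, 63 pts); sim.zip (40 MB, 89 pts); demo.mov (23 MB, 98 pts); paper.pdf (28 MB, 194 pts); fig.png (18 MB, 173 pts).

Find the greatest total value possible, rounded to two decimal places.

Take in order of value per unit:
- fig.png (173/18 per unit): all 18 → value 173, running total 173.00
- paper.pdf (194/28 per unit): all 28 → value 194, running total 367.00
- demo.mov (98/23 per unit): all 23 → value 98, running total 465.00
- video.mp4 (63/15 per unit): all 15 → value 63, running total 528.00
- sim.zip (89/40 per unit): 21 of 40 → value 21×89/40 = 46.7250, running total 574.73
Total 574.73.

574.73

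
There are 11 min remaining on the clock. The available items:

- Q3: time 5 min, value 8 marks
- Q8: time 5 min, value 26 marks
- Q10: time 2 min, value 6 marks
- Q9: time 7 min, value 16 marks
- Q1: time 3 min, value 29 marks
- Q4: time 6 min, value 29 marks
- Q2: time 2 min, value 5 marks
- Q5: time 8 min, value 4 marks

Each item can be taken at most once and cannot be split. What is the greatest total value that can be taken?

Check high-value combinations within 11 min:
- Q10+Q1+Q4: time 2+3+6=11, value 6+29+29=64
- Q1+Q4+Q2: time 3+6+2=11, value 29+29+5=63
- Q8+Q10+Q1: time 5+2+3=10, value 26+6+29=61
Best: 64 marks.

64 marks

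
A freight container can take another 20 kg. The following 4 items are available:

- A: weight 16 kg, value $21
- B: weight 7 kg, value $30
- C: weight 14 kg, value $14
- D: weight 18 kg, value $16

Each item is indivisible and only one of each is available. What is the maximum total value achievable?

$30

This is a 0/1 knapsack; check combinations near the capacity.
- B: weight 7, value 30
- A: weight 16, value 21
- D: weight 18, value 16
Best: $30.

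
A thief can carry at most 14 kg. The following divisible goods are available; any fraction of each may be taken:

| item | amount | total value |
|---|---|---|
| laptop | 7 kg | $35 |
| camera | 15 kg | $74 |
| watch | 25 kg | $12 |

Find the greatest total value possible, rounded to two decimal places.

69.53

Take in order of value per unit:
- laptop (35/7 per unit): all 7 → value 35, running total 35.00
- camera (74/15 per unit): 7 of 15 → value 7×74/15 = 34.5333, running total 69.53
Total 69.53.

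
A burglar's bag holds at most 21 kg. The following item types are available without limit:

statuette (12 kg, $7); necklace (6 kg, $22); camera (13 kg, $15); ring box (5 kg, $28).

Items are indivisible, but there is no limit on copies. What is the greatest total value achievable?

$112

Best value-per-unit is ring box at 28/5, and filling with it alone uses weight 4×5=20. No mix of the others beats 4×28 = 112.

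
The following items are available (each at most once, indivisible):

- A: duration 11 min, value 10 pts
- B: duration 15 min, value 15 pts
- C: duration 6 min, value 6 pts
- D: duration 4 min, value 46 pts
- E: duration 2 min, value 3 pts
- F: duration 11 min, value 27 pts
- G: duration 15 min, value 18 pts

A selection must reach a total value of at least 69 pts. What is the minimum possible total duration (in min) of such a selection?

Subsets with value ≥ 69, sorted by total duration:
- D+F: duration 15, value 73
- D+E+F: duration 17, value 76
- C+D+F: duration 21, value 79
- C+D+E+F: duration 23, value 82
Minimum duration: 15 min.

15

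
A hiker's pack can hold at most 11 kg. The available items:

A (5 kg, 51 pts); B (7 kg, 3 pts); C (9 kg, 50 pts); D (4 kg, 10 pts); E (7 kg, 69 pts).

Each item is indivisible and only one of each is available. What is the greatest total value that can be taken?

Check high-value combinations within 11 kg:
- D+E: weight 4+7=11, value 10+69=79
- E: weight 7, value 69
- A+D: weight 5+4=9, value 51+10=61
- A: weight 5, value 51
- C: weight 9, value 50
Best: 79 pts.

79 pts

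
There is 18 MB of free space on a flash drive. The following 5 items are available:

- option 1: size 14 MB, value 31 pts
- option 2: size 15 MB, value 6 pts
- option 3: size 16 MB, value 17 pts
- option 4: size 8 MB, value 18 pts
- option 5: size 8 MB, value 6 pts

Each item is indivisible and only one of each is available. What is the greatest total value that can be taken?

Check high-value combinations within 18 MB:
- option 1: size 14, value 31
- option 4+option 5: size 8+8=16, value 18+6=24
- option 4: size 8, value 18
- option 3: size 16, value 17
- option 5: size 8, value 6
Best: 31 pts.

31 pts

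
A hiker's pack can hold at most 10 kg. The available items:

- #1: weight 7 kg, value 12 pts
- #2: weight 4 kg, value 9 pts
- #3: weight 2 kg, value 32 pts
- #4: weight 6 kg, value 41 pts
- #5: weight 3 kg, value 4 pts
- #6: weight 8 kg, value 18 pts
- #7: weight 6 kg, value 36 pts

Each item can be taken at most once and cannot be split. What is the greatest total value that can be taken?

73 pts

Check high-value combinations within 10 kg:
- #3+#4: weight 2+6=8, value 32+41=73
- #3+#7: weight 2+6=8, value 32+36=68
- #2+#4: weight 4+6=10, value 9+41=50
Best: 73 pts.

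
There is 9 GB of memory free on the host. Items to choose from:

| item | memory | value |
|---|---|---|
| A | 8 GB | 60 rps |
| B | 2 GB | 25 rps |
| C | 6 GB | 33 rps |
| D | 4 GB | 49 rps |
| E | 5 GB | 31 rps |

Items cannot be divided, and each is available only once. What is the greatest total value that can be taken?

Check high-value combinations within 9 GB:
- D+E: memory 4+5=9, value 49+31=80
- B+D: memory 2+4=6, value 25+49=74
- A: memory 8, value 60
Best: 80 rps.

80 rps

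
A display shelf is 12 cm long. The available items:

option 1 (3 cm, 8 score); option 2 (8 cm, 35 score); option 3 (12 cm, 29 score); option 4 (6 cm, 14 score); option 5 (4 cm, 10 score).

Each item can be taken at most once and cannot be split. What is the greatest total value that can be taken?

Check high-value combinations within 12 cm:
- option 2+option 5: length 8+4=12, value 35+10=45
- option 1+option 2: length 3+8=11, value 8+35=43
- option 2: length 8, value 35
- option 3: length 12, value 29
- option 4+option 5: length 6+4=10, value 14+10=24
Best: 45 score.

45 score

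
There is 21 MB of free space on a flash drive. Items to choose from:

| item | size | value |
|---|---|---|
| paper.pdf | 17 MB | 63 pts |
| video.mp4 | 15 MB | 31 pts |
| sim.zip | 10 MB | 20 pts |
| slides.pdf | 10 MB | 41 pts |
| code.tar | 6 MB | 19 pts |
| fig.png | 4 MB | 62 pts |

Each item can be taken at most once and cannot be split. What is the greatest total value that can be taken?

Check high-value combinations within 21 MB:
- paper.pdf+fig.png: size 17+4=21, value 63+62=125
- slides.pdf+code.tar+fig.png: size 10+6+4=20, value 41+19+62=122
- slides.pdf+fig.png: size 10+4=14, value 41+62=103
Best: 125 pts.

125 pts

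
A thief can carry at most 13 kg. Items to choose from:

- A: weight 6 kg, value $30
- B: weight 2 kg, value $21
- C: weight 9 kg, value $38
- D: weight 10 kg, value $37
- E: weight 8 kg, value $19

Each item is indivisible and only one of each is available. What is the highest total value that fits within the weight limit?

$59

Check high-value combinations within 13 kg:
- B+C: weight 2+9=11, value 21+38=59
- B+D: weight 2+10=12, value 21+37=58
- A+B: weight 6+2=8, value 30+21=51
- B+E: weight 2+8=10, value 21+19=40
Best: $59.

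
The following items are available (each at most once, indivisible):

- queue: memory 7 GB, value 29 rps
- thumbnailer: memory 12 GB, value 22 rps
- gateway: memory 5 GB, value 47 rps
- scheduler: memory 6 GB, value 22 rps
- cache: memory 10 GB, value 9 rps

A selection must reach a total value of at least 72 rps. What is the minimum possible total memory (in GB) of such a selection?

12

Subsets with value ≥ 72, sorted by total memory:
- queue+gateway: memory 12, value 76
- queue+gateway+scheduler: memory 18, value 98
- gateway+scheduler+cache: memory 21, value 78
- queue+gateway+cache: memory 22, value 85
Minimum memory: 12 GB.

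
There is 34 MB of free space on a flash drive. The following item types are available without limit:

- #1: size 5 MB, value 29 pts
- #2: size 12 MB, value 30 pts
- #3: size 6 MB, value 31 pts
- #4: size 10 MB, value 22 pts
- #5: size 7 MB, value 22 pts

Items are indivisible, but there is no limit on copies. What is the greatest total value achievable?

Best value-per-unit is #1 at 29/5; filling with it alone gives 6×29 = 174.
Optimal mix: 2×#1 + 4×#3 → size 34, value 182.

182 pts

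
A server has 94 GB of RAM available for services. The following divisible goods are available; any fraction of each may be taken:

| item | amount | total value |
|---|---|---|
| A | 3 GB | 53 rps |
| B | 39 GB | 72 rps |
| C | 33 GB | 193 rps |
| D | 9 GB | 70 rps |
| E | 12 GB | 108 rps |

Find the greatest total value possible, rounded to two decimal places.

492.31

Take in order of value per unit:
- A (53/3 per unit): all 3 → value 53, running total 53.00
- E (108/12 per unit): all 12 → value 108, running total 161.00
- D (70/9 per unit): all 9 → value 70, running total 231.00
- C (193/33 per unit): all 33 → value 193, running total 424.00
- B (72/39 per unit): 37 of 39 → value 37×72/39 = 68.3077, running total 492.31
Total 492.31.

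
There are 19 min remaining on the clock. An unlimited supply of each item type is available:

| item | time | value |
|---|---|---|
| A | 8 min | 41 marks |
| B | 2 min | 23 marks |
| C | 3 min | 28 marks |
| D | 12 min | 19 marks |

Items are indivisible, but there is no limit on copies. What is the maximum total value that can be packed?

212 marks

Best value-per-unit is B at 23/2; filling with it alone gives 9×23 = 207.
Optimal mix: 8×B + 1×C → time 19, value 212.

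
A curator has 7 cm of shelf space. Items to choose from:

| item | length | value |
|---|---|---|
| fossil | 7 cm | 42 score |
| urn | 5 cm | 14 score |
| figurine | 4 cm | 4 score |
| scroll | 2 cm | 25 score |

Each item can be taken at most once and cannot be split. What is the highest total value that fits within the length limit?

This is a 0/1 knapsack; check combinations near the capacity.
- fossil: length 7, value 42
- urn+scroll: length 5+2=7, value 14+25=39
- figurine+scroll: length 4+2=6, value 4+25=29
Best: 42 score.

42 score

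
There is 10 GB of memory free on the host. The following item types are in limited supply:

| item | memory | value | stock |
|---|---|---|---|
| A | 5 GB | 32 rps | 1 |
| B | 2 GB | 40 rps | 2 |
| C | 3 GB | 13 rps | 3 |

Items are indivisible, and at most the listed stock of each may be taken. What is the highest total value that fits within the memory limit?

112 rps

Best selections within memory 10 and stock limits:
- 1×A + 2×B: memory 9, value 112
- 2×B + 2×C: memory 10, value 106
- 2×B + 1×C: memory 7, value 93
Best: 112 rps.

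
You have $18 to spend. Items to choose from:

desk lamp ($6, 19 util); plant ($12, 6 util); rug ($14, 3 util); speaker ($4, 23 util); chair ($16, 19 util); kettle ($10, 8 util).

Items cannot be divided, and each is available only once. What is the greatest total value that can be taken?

Check high-value combinations within $18:
- desk lamp+speaker: cost 6+4=10, value 19+23=42
- speaker+kettle: cost 4+10=14, value 23+8=31
- plant+speaker: cost 12+4=16, value 6+23=29
- desk lamp+kettle: cost 6+10=16, value 19+8=27
- rug+speaker: cost 14+4=18, value 3+23=26
Best: 42 util.

42 util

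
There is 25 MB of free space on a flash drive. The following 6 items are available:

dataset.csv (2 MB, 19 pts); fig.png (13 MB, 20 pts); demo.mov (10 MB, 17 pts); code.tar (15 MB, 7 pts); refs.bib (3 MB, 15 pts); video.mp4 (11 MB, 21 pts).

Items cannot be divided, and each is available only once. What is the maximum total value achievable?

57 pts

Check high-value combinations within 25 MB:
- dataset.csv+demo.mov+video.mp4: size 2+10+11=23, value 19+17+21=57
- dataset.csv+fig.png+demo.mov: size 2+13+10=25, value 19+20+17=56
- dataset.csv+refs.bib+video.mp4: size 2+3+11=16, value 19+15+21=55
- dataset.csv+fig.png+refs.bib: size 2+13+3=18, value 19+20+15=54
Best: 57 pts.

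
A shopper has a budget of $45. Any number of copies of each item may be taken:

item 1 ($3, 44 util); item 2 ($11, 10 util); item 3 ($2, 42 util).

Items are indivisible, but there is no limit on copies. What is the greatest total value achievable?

Best value-per-unit is item 3 at 42/2; filling with it alone gives 22×42 = 924.
Optimal mix: 1×item 1 + 21×item 3 → cost 45, value 926.

926 util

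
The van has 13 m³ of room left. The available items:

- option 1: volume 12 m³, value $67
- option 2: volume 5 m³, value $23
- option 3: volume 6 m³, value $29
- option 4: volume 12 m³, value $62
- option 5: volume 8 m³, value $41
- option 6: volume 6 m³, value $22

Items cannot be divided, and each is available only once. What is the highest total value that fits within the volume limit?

Check high-value combinations within 13 m³:
- option 1: volume 12, value 67
- option 2+option 5: volume 5+8=13, value 23+41=64
- option 4: volume 12, value 62
- option 2+option 3: volume 5+6=11, value 23+29=52
- option 3+option 6: volume 6+6=12, value 29+22=51
Best: $67.

$67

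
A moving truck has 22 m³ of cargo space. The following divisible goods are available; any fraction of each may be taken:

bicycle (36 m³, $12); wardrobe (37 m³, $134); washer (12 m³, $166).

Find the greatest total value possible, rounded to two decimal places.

Take in order of value per unit:
- washer (166/12 per unit): all 12 → value 166, running total 166.00
- wardrobe (134/37 per unit): 10 of 37 → value 10×134/37 = 36.2162, running total 202.22
Total 202.22.

202.22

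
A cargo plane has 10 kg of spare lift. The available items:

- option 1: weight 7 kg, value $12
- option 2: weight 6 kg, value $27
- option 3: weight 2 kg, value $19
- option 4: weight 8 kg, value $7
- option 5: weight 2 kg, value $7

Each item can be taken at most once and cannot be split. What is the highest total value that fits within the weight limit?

This is a 0/1 knapsack; check combinations near the capacity.
- option 2+option 3+option 5: weight 6+2+2=10, value 27+19+7=53
- option 2+option 3: weight 6+2=8, value 27+19=46
- option 2+option 5: weight 6+2=8, value 27+7=34
Best: $53.

$53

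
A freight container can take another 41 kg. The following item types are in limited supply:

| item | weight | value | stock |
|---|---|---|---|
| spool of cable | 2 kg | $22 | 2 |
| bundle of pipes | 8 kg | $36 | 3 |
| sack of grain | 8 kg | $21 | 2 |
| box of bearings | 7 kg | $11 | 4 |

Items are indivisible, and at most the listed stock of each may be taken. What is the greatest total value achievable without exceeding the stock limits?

Best selections within weight 41 and stock limits:
- 2×spool of cable + 3×bundle of pipes + 1×sack of grain: weight 36, value 173
- 2×spool of cable + 3×bundle of pipes + 1×box of bearings: weight 35, value 163
Best: $173.

$173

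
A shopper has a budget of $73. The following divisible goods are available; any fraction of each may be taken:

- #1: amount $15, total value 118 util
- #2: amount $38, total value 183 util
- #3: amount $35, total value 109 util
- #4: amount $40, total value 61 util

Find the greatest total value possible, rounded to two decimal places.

Take in order of value per unit:
- #1 (118/15 per unit): all 15 → value 118, running total 118.00
- #2 (183/38 per unit): all 38 → value 183, running total 301.00
- #3 (109/35 per unit): 20 of 35 → value 20×109/35 = 62.2857, running total 363.29
Total 363.29.

363.29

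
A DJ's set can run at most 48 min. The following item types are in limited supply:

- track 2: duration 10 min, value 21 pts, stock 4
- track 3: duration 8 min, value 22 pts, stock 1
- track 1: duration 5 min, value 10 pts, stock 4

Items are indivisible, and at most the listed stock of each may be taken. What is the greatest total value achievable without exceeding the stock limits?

106 pts

Best selections within duration 48 and stock limits:
- 4×track 2 + 1×track 3: duration 48, value 106
- 3×track 2 + 1×track 3 + 2×track 1: duration 48, value 105
Best: 106 pts.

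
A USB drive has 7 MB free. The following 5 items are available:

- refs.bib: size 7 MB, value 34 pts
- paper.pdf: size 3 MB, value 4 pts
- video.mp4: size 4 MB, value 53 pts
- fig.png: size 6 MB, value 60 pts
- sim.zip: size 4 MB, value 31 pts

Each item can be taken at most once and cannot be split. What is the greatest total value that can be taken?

This is a 0/1 knapsack; check combinations near the capacity.
- fig.png: size 6, value 60
- paper.pdf+video.mp4: size 3+4=7, value 4+53=57
- video.mp4: size 4, value 53
- paper.pdf+sim.zip: size 3+4=7, value 4+31=35
- refs.bib: size 7, value 34
Best: 60 pts.

60 pts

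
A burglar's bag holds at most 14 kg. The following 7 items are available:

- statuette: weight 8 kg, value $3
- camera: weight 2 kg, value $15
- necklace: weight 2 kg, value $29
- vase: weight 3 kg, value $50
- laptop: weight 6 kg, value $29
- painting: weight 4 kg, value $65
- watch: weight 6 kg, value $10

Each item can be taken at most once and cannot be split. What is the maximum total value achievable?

$159

Check high-value combinations within 14 kg:
- camera+necklace+vase+painting: weight 2+2+3+4=11, value 15+29+50+65=159
- necklace+vase+painting: weight 2+3+4=9, value 29+50+65=144
- vase+laptop+painting: weight 3+6+4=13, value 50+29+65=144
- camera+necklace+laptop+painting: weight 2+2+6+4=14, value 15+29+29+65=138
Best: $159.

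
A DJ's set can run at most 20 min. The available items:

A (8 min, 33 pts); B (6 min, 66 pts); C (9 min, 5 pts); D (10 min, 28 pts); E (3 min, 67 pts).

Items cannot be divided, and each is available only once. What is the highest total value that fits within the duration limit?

This is a 0/1 knapsack; check combinations near the capacity.
- A+B+E: duration 8+6+3=17, value 33+66+67=166
- B+D+E: duration 6+10+3=19, value 66+28+67=161
- B+C+E: duration 6+9+3=18, value 66+5+67=138
Best: 166 pts.

166 pts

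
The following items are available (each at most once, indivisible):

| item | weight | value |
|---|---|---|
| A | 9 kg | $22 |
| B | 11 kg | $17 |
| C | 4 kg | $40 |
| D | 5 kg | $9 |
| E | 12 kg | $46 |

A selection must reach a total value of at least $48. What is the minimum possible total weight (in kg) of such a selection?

9

Subsets with value ≥ 48, sorted by total weight:
- C+D: weight 9, value 49
- A+C: weight 13, value 62
- B+C: weight 15, value 57
- C+E: weight 16, value 86
Minimum weight: 9 kg.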